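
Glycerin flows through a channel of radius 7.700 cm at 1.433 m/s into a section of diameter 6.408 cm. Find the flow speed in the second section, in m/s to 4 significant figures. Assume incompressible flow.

8.276 m/s

By continuity, v₂ = v₁·A₁/A₂ = 1.433·(186.3/32.25) = 8.276 m/s.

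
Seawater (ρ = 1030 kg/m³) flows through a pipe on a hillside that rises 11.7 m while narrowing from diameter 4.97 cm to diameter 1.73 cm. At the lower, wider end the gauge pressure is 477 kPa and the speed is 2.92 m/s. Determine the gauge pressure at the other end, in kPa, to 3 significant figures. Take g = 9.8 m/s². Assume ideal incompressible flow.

By continuity, v₂ = v₁·A₁/A₂ = 2.92·(19.4/2.35) = 24.1 m/s.
Applying Bernoulli between the two ends and solving for P₂: P₂ = P₁ + ½ρ(v₁² − v₂²) − ρgΔh.
P₂ = 477000 + ½·1030·(2.92² − 24.1²) − 1030·9.8·(+11.7) = 477000 + (-295000) − (118000) = 64200 Pa.

P₂ ≈ 64.2 kPa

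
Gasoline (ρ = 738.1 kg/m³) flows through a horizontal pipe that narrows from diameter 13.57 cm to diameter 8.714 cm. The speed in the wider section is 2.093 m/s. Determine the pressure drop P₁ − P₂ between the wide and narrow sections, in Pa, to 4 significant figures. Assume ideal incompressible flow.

By continuity, v₂ = v₁·A₁/A₂ = 2.093·(144.6/59.64) = 5.076 m/s.
Along the horizontal streamline, P + ½ρv² is constant.
P₁ − P₂ = ½·738.1·(5.076² − 2.093²) = ½·738.1·21.38 = 7891 Pa.

7891 Pa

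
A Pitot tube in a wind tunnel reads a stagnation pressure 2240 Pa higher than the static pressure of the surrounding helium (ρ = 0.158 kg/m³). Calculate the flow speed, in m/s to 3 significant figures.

v = 168 m/s

Bernoulli between the free stream and the stagnation point: ½ρv² = P_stag − P_static.
v = √(2ΔP/ρ) = √(2·2240/0.158) = 168 m/s.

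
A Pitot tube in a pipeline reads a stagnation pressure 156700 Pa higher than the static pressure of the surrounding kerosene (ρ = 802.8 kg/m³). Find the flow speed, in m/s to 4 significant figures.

At the stagnation point the flow is brought to rest, so Bernoulli gives P_stag − P_static = ½ρv².
v = √(2ΔP/ρ) = √(2·156700/802.8) = 19.76 m/s.

v = 19.76 m/s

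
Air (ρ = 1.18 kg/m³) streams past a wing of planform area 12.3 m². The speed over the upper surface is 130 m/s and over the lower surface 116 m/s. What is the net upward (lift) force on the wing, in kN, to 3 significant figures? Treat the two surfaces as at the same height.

25.0 kN

From P + ½ρv² = const at equal height, P_low − P_up = ½ρ(v_up² − v_low²).
ΔP = ½·1.18·(130² − 116²) = 2030 Pa.
Lift = ΔP · A = 2030 × 12.3 = 25000 N.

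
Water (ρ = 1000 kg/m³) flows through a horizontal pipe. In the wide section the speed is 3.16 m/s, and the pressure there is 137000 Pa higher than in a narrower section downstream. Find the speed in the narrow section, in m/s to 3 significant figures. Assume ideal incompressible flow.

Horizontal Bernoulli: P₁ + ½ρv₁² = P₂ + ½ρv₂², so v₂² = v₁² + 2(P₁ − P₂)/ρ.
v₂ = √(3.16² + 2·137000/1000) = √(9.99 + 274) = 16.9 m/s.

v₂ ≈ 16.9 m/s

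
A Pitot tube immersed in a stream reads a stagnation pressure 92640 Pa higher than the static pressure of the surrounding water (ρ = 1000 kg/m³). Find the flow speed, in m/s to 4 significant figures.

At the stagnation point the flow is brought to rest, so Bernoulli gives P_stag − P_static = ½ρv².
v = √(2ΔP/ρ) = √(2·92640/1000) = 13.61 m/s.

13.61 m/s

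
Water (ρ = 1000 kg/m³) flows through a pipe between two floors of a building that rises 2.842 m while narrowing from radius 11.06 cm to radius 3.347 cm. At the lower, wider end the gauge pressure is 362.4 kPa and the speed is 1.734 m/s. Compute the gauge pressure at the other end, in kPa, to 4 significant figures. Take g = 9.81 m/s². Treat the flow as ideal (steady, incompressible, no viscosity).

Continuity gives A₁v₁ = A₂v₂, so v₂ = (384.3 cm²)/(35.19 cm²) × 1.734 m/s = 18.93 m/s.
Applying Bernoulli between the two ends and solving for P₂: P₂ = P₁ + ½ρ(v₁² − v₂²) − ρgΔh.
P₂ = 362400 + ½·1000·(1.734² − 18.93²) − 1000·9.81·(+2.842) = 362400 + (-177700) − (27880) = 156800 Pa.

156.8 kPa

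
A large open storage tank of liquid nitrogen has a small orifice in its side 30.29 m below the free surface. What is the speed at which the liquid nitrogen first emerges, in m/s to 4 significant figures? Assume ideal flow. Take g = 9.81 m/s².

24.38 m/s

Bernoulli from surface to hole (P equal, v_surface ≈ 0): v = √(2gh) = √(2×9.81×30.29) = 24.38 m/s.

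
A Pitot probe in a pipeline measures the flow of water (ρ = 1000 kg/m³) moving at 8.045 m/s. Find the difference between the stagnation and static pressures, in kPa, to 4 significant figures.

At the stagnation point the flow is brought to rest, so Bernoulli gives P_stag − P_static = ½ρv².
ΔP = ½·1000·8.045² = 32360 Pa.

ΔP = 32.36 kPa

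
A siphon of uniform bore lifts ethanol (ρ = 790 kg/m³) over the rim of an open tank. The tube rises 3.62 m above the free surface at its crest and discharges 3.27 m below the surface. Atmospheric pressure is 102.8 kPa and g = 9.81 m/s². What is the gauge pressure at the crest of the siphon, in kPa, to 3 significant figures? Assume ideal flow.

-53.4 kPa

From the surface to the outlet (both open to atmosphere, surface at rest): v = √(2g·h_out) = √(2·9.81·3.27) = 8.01 m/s.
The bore is uniform, so the speed at the crest is the same v. Bernoulli surface→crest: P_atm = P_top + ½ρv² + ρg·h_top.
P_top = 102800 − ½·790·8.01² − 790·9.81·3.62 = 49400 Pa. So P_gauge = P_top − P_atm = -53400 Pa.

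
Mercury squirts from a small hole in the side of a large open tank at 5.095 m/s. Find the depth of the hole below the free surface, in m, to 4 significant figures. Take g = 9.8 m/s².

Inverting v = √(2gh) gives h = v² / 2g.
h = 5.095²/(2·9.8) = 25.96/19.60 = 1.324 m.

h = 1.324 m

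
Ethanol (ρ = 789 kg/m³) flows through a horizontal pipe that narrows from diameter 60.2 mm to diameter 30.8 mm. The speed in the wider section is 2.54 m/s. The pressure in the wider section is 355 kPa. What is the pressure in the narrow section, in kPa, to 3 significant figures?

By continuity, v₂ = v₁·A₁/A₂ = 2.54·(28.5/7.45) = 9.70 m/s.
Bernoulli (h₁ = h₂): P₁ − P₂ = ½ρ(v₂² − v₁²).
P₂ = P₁ − ½ρ(v₂² − v₁²) = 355000 − ½·789·(9.70² − 2.54²) = 355000 − 34600 = 320000 Pa.

P₂ ≈ 320 kPa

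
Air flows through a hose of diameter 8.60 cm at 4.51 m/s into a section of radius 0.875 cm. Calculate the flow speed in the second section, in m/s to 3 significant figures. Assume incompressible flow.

v₂ ≈ 109 m/s

Mass conservation (A₁v₁ = A₂v₂) gives v₂ = 4.51 × 58.1/2.41 = 109 m/s.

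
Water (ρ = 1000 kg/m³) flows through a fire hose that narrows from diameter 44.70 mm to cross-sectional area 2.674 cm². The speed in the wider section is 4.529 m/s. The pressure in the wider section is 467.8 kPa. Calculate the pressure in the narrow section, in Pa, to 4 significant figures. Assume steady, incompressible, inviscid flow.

Mass conservation (A₁v₁ = A₂v₂) gives v₂ = 4.529 × 15.69/2.674 = 26.58 m/s.
The pipe is horizontal, so Bernoulli reduces to P₁ + ½ρv₁² = P₂ + ½ρv₂².
P₂ = P₁ − ½ρ(v₂² − v₁²) = 467800 − ½·1000·(26.58² − 4.529²) = 467800 − 343000 = 124800 Pa.

P₂ ≈ 124800 Pa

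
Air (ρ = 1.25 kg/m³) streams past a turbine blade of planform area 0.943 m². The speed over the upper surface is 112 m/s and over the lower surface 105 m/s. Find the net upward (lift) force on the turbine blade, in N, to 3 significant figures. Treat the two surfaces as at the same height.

The faster flow above has the lower pressure; Bernoulli (same height) gives ΔP = ½ρ(v_up² − v_low²).
ΔP = ½·1.25·(112² − 105²) = 949 Pa.
Lift = ΔP · A = 949 × 0.943 = 895 N.

895 N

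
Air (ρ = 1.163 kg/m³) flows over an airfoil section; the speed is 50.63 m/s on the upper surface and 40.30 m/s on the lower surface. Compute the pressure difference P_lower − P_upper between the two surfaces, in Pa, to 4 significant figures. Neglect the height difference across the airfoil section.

546.2 Pa

The pressure is lower where the speed is higher: ΔP = ½ρ(v_up² − v_low²).
ΔP = ½·1.163·(50.63² − 40.30²) = 546.2 Pa.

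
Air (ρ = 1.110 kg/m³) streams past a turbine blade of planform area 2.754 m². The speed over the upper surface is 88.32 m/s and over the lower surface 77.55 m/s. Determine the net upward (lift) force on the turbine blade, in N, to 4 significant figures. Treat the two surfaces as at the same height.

With equal heights on the two surfaces, Bernoulli gives P_lower − P_upper = ½ρ(v_upper² − v_lower²).
ΔP = ½·1.110·(88.32² − 77.55²) = 991.5 Pa.
Lift = ΔP · A = 991.5 × 2.754 = 2730 N.

F = 2730 N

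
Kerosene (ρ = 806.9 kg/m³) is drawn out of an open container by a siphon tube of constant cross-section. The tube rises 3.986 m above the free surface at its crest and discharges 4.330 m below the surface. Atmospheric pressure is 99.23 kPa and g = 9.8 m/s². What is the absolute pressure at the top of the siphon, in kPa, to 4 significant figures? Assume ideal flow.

Bernoulli surface→outlet gives ½v² = g·h_out, so v = √(2·9.8·4.330) = 9.212 m/s.
Continuity keeps v the same throughout the tube; from surface to crest, P_atm + 0 = P_top + ½ρv² + ρg·h_top.
P_top = 99230 − ½·806.9·9.212² − 806.9·9.8·3.986 = 33470 Pa.

P_top ≈ 33.47 kPa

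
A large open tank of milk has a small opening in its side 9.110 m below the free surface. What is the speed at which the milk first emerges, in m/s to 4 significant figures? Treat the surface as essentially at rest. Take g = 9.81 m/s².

Bernoulli from surface to hole (P equal, v_surface ≈ 0): v = √(2gh) = √(2×9.81×9.110) = 13.37 m/s.

v ≈ 13.37 m/s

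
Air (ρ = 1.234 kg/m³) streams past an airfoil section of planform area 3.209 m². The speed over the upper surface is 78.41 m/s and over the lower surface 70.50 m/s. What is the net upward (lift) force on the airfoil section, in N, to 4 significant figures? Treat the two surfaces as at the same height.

F ≈ 2332 N

With equal heights on the two surfaces, Bernoulli gives P_lower − P_upper = ½ρ(v_upper² − v_lower²).
ΔP = ½·1.234·(78.41² − 70.50²) = 726.8 Pa.
Lift = ΔP · A = 726.8 × 3.209 = 2332 N.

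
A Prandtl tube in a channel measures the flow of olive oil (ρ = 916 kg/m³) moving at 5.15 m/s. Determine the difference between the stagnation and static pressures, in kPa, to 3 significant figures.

12.1 kPa

Bernoulli between the free stream and the stagnation point: ½ρv² = P_stag − P_static.
ΔP = ½·916·5.15² = 12100 Pa.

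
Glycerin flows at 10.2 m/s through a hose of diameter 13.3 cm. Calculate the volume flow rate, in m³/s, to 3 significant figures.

Q = 0.142 m³/s

Q = A·v = 0.0139 m² × 10.2 m/s = 0.142 m³/s.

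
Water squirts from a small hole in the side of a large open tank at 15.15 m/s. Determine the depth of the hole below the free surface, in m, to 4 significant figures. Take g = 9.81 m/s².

11.70 m

Inverting v = √(2gh) gives h = v² / 2g.
h = 15.15²/(2·9.81) = 229.5/19.62 = 11.70 m.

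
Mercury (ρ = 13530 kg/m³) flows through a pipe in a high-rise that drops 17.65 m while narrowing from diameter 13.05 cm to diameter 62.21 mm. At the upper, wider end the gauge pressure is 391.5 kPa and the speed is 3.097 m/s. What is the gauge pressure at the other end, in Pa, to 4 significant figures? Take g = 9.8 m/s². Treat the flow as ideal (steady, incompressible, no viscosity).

1540000 Pa

Mass conservation (A₁v₁ = A₂v₂) gives v₂ = 3.097 × 133.8/30.40 = 13.63 m/s.
Energy conservation along the streamline gives P₂ = P₁ − ½ρ(v₂² − v₁²) − ρg(h₂ − h₁).
P₂ = 391500 + ½·13530·(3.097² − 13.63²) − 13530·9.8·(−17.65) = 391500 + (-1192000) − (-2340000) = 1540000 Pa.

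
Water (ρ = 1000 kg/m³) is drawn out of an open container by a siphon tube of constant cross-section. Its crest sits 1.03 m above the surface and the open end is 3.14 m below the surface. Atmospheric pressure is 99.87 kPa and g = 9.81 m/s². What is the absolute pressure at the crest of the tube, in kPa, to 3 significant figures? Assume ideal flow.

P_top ≈ 59.0 kPa

The outlet speed comes from Torricelli: v = √(2g·3.14) = 7.85 m/s.
The bore is uniform, so the speed at the crest is the same v. Bernoulli surface→crest: P_atm = P_top + ½ρv² + ρg·h_top.
P_top = 99870 − ½·1000·7.85² − 1000·9.81·1.03 = 59000 Pa.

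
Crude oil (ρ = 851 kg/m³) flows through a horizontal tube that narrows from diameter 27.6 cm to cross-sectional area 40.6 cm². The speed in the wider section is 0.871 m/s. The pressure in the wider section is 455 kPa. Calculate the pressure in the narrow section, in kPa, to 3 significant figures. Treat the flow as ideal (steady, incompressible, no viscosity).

Continuity gives A₁v₁ = A₂v₂, so v₂ = (598 cm²)/(40.6 cm²) × 0.871 m/s = 12.8 m/s.
The pipe is horizontal, so Bernoulli reduces to P₁ + ½ρv₁² = P₂ + ½ρv₂².
P₂ = P₁ − ½ρ(v₂² − v₁²) = 455000 − ½·851·(12.8² − 0.871²) = 455000 − 69800 = 385000 Pa.

P₂ ≈ 385 kPa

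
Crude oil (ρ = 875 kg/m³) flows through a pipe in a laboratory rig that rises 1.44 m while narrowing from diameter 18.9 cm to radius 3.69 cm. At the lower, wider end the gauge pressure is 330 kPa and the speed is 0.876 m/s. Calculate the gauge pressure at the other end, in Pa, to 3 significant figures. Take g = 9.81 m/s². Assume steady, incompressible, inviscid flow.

Mass conservation (A₁v₁ = A₂v₂) gives v₂ = 0.876 × 281/42.8 = 5.75 m/s.
Bernoulli: P₁ + ½ρv₁² + ρg h₁ = P₂ + ½ρv₂² + ρg h₂, so P₂ = P₁ + ½ρ(v₁² − v₂²) − ρg(h₂ − h₁).
P₂ = 330000 + ½·875·(0.876² − 5.75²) − 875·9.81·(+1.44) = 330000 + (-14100) − (12400) = 304000 Pa.

P₂ ≈ 304000 Pa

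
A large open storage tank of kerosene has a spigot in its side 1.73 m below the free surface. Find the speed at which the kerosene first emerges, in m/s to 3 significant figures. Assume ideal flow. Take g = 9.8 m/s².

Bernoulli from surface to hole (P equal, v_surface ≈ 0): v = √(2gh) = √(2×9.8×1.73) = 5.82 m/s.

v = 5.82 m/s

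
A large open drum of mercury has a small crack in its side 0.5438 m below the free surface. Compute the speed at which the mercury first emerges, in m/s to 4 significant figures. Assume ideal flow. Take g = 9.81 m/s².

v ≈ 3.266 m/s

The surface is effectively still and both ends are open, so ½v² = gh and v = √(2·9.81·0.5438) = 3.266 m/s.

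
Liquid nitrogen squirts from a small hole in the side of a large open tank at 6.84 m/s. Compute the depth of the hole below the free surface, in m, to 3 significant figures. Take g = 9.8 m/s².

Inverting v = √(2gh) gives h = v² / 2g.
h = 6.84²/(2·9.8) = 46.8/19.60 = 2.39 m.

h ≈ 2.39 m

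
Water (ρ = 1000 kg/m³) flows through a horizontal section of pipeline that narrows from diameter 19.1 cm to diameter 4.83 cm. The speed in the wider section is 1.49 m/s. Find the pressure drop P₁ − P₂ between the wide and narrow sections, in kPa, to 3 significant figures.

270 kPa

The volume flow rate is constant, so v₂ = (A₁/A₂)v₁ = (287/18.3)·1.49 = 23.3 m/s.
Along the horizontal streamline, P + ½ρv² is constant.
P₁ − P₂ = ½·1000·(23.3² − 1.49²) = ½·1000·541 = 270000 Pa.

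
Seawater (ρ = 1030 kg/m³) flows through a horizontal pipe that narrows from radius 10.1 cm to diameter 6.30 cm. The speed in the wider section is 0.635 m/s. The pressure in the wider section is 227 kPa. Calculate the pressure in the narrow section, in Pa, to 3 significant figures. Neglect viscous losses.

205000 Pa

Continuity gives A₁v₁ = A₂v₂, so v₂ = (320 cm²)/(31.2 cm²) × 0.635 m/s = 6.53 m/s.
Along the horizontal streamline, P + ½ρv² is constant.
P₂ = P₁ − ½ρ(v₂² − v₁²) = 227000 − ½·1030·(6.53² − 0.635²) = 227000 − 21700 = 205000 Pa.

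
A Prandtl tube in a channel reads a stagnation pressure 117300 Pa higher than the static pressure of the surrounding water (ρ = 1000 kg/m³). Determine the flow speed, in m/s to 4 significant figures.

v = 15.32 m/s

Bernoulli between the free stream and the stagnation point: ½ρv² = P_stag − P_static.
v = √(2ΔP/ρ) = √(2·117300/1000) = 15.32 m/s.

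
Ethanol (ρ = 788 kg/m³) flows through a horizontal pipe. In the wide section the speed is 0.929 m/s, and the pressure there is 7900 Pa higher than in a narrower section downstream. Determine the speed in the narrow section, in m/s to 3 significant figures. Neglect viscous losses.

v₂ ≈ 4.57 m/s

With h₁ = h₂, rearranging Bernoulli gives v₂ = √(v₁² + 2ΔP/ρ).
v₂ = √(0.929² + 2·7900/788) = √(0.863 + 20.1) = 4.57 m/s.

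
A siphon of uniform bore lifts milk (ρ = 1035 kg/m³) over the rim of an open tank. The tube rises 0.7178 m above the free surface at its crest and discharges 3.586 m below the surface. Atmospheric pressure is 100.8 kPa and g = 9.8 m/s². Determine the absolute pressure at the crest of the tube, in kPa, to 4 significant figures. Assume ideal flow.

Bernoulli surface→outlet gives ½v² = g·h_out, so v = √(2·9.8·3.586) = 8.384 m/s.
The bore is uniform, so the speed at the crest is the same v. Bernoulli surface→crest: P_atm = P_top + ½ρv² + ρg·h_top.
P_top = 100800 − ½·1035·8.384² − 1035·9.8·0.7178 = 57150 Pa.

P_top ≈ 57.15 kPa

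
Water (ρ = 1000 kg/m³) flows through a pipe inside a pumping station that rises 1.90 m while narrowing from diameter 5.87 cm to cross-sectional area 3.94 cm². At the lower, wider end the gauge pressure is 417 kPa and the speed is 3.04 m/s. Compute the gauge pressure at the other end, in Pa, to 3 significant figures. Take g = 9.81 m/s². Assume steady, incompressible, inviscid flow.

P₂ = 185000 Pa

Continuity gives A₁v₁ = A₂v₂, so v₂ = (27.1 cm²)/(3.94 cm²) × 3.04 m/s = 20.9 m/s.
Bernoulli: P₁ + ½ρv₁² + ρg h₁ = P₂ + ½ρv₂² + ρg h₂, so P₂ = P₁ + ½ρ(v₁² − v₂²) − ρg(h₂ − h₁).
P₂ = 417000 + ½·1000·(3.04² − 20.9²) − 1000·9.81·(+1.90) = 417000 + (-213000) − (18600) = 185000 Pa.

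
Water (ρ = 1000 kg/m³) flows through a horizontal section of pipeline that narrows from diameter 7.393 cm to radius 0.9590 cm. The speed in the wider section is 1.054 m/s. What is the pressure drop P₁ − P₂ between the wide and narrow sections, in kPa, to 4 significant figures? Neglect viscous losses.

ΔP ≈ 122.1 kPa

By continuity, v₂ = v₁·A₁/A₂ = 1.054·(42.93/2.889) = 15.66 m/s.
Bernoulli (h₁ = h₂): P₁ − P₂ = ½ρ(v₂² − v₁²).
P₁ − P₂ = ½·1000·(15.66² − 1.054²) = ½·1000·244.1 = 122100 Pa.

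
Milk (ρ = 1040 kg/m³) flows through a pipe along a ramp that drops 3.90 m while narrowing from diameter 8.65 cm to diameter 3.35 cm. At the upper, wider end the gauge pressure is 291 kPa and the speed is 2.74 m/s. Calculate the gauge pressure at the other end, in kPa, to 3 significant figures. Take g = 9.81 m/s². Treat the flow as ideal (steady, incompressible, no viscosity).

Mass conservation (A₁v₁ = A₂v₂) gives v₂ = 2.74 × 58.8/8.81 = 18.3 m/s.
Bernoulli: P₁ + ½ρv₁² + ρg h₁ = P₂ + ½ρv₂² + ρg h₂, so P₂ = P₁ + ½ρ(v₁² − v₂²) − ρg(h₂ − h₁).
P₂ = 291000 + ½·1040·(2.74² − 18.3²) − 1040·9.81·(−3.90) = 291000 + (-170000) − (-39800) = 161000 Pa.

P₂ ≈ 161 kPa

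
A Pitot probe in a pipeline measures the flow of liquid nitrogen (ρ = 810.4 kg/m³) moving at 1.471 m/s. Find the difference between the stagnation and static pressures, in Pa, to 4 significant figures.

ΔP = 876.8 Pa

The dynamic pressure equals the rise in static pressure at the stagnation point: ΔP = ½ρv².
ΔP = ½·810.4·1.471² = 876.8 Pa.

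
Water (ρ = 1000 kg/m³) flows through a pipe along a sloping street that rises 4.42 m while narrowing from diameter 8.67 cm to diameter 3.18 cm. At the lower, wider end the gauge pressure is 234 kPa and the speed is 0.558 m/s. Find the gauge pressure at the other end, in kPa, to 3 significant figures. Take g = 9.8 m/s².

Mass conservation (A₁v₁ = A₂v₂) gives v₂ = 0.558 × 59.0/7.94 = 4.15 m/s.
Bernoulli: P₁ + ½ρv₁² + ρg h₁ = P₂ + ½ρv₂² + ρg h₂, so P₂ = P₁ + ½ρ(v₁² − v₂²) − ρg(h₂ − h₁).
P₂ = 234000 + ½·1000·(0.558² − 4.15²) − 1000·9.8·(+4.42) = 234000 + (-8450) − (43300) = 182000 Pa.

182 kPa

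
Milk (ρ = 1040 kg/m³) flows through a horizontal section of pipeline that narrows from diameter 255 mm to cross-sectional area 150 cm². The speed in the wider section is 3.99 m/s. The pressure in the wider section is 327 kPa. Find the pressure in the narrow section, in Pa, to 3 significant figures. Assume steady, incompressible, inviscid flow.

By continuity, v₂ = v₁·A₁/A₂ = 3.99·(511/150) = 13.6 m/s.
Bernoulli (h₁ = h₂): P₁ − P₂ = ½ρ(v₂² − v₁²).
P₂ = P₁ − ½ρ(v₂² − v₁²) = 327000 − ½·1040·(13.6² − 3.99²) = 327000 − 87700 = 239000 Pa.

P₂ = 239000 Pa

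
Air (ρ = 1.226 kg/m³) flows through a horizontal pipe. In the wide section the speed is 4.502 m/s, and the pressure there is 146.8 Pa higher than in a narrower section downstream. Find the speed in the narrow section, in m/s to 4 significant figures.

v₂ = 16.12 m/s

Along the level pipe P + ½ρv² is conserved, hence v₂² = v₁² + 2(P₁ − P₂)/ρ.
v₂ = √(4.502² + 2·146.8/1.226) = √(20.27 + 239.5) = 16.12 m/s.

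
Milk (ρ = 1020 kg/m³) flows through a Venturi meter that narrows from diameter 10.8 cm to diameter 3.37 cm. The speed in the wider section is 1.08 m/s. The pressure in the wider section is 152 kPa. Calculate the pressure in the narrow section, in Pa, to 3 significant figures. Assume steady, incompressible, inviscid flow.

By continuity, v₂ = v₁·A₁/A₂ = 1.08·(91.6/8.92) = 11.1 m/s.
Bernoulli (h₁ = h₂): P₁ − P₂ = ½ρ(v₂² − v₁²).
P₂ = P₁ − ½ρ(v₂² − v₁²) = 152000 − ½·1020·(11.1² − 1.08²) = 152000 − 62200 = 89800 Pa.

89800 Pa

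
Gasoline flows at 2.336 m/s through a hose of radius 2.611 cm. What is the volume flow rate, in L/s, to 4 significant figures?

Q = 5.003 L/s

Q = A·v = 0.002142 m² × 2.336 m/s = 0.005003 m³/s.
Converting: 0.005003 m³/s × 1000 = 5.003 L/s.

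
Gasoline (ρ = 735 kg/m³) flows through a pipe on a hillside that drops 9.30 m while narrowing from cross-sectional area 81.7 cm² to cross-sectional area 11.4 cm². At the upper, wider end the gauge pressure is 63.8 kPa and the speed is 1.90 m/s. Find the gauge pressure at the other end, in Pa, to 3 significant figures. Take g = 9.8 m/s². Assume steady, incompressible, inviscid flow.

P₂ ≈ 64000 Pa

Mass conservation (A₁v₁ = A₂v₂) gives v₂ = 1.90 × 81.7/11.4 = 13.6 m/s.
Applying Bernoulli between the two ends and solving for P₂: P₂ = P₁ + ½ρ(v₁² − v₂²) − ρgΔh.
P₂ = 63800 + ½·735·(1.90² − 13.6²) − 735·9.8·(−9.30) = 63800 + (-66800) − (-67000) = 64000 Pa.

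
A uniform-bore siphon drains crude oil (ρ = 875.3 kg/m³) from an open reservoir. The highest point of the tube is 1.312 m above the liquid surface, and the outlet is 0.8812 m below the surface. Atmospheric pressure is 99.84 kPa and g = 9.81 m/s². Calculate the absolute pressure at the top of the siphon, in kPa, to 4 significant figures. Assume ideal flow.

81.01 kPa

From the surface to the outlet (both open to atmosphere, surface at rest): v = √(2g·h_out) = √(2·9.81·0.8812) = 4.158 m/s.
With constant cross-section the crest speed equals v; applying Bernoulli from the surface up to the crest, P_top = P_atm − ½ρv² − ρg·h_top.
P_top = 99840 − ½·875.3·4.158² − 875.3·9.81·1.312 = 81010 Pa.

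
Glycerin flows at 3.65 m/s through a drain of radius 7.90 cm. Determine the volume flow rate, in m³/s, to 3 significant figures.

Q = A·v = 0.0196 m² × 3.65 m/s = 0.0716 m³/s.

0.0716 m³/s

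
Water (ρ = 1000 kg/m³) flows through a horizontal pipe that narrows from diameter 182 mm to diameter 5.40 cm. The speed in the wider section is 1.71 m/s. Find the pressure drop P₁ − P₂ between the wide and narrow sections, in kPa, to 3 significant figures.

Mass conservation (A₁v₁ = A₂v₂) gives v₂ = 1.71 × 260/22.9 = 19.4 m/s.
The pipe is horizontal, so Bernoulli reduces to P₁ + ½ρv₁² = P₂ + ½ρv₂².
P₁ − P₂ = ½·1000·(19.4² − 1.71²) = ½·1000·374 = 187000 Pa.

ΔP ≈ 187 kPa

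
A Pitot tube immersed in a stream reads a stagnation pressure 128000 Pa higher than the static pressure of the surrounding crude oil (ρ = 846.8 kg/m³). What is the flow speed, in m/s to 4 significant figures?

v ≈ 17.39 m/s

At the stagnation point the flow is brought to rest, so Bernoulli gives P_stag − P_static = ½ρv².
v = √(2ΔP/ρ) = √(2·128000/846.8) = 17.39 m/s.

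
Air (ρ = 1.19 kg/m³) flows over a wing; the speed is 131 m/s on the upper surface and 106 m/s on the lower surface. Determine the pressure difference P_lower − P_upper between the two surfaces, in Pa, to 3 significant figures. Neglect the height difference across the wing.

3530 Pa

Bernoulli (same height): P_lower − P_upper = ½ρ(v_upper² − v_lower²).
ΔP = ½·1.19·(131² − 106²) = 3530 Pa.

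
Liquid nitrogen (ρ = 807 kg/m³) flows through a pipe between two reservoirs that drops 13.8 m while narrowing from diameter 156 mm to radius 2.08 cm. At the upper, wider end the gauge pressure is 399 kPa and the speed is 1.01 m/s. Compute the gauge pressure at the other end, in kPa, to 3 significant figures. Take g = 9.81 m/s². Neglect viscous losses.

P₂ = 427 kPa

The volume flow rate is constant, so v₂ = (A₁/A₂)v₁ = (191/13.6)·1.01 = 14.2 m/s.
Energy conservation along the streamline gives P₂ = P₁ − ½ρ(v₂² − v₁²) − ρg(h₂ − h₁).
P₂ = 399000 + ½·807·(1.01² − 14.2²) − 807·9.81·(−13.8) = 399000 + (-81000) − (-109000) = 427000 Pa.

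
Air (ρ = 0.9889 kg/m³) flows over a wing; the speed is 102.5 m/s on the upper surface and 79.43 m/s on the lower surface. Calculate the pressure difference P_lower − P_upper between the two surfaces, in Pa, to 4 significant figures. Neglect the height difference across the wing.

With negligible Δh, P + ½ρv² is constant, so P_low − P_up = ½ρ(v_up² − v_low²).
ΔP = ½·0.9889·(102.5² − 79.43²) = 2075 Pa.

2075 Pa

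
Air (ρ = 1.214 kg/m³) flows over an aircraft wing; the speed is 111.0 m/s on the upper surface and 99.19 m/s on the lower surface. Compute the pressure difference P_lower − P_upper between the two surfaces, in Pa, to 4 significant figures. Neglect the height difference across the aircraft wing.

ΔP = 1507 Pa

Bernoulli (same height): P_lower − P_upper = ½ρ(v_upper² − v_lower²).
ΔP = ½·1.214·(111.0² − 99.19²) = 1507 Pa.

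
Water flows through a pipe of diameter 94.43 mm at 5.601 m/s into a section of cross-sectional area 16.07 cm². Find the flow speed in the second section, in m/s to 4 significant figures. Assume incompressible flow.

By continuity, v₂ = v₁·A₁/A₂ = 5.601·(70.03/16.07) = 24.41 m/s.

v₂ = 24.41 m/s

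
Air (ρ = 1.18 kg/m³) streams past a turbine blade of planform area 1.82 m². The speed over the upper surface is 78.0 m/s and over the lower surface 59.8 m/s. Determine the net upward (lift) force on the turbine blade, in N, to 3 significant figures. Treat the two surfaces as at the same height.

F ≈ 2690 N

With equal heights on the two surfaces, Bernoulli gives P_lower − P_upper = ½ρ(v_upper² − v_lower²).
ΔP = ½·1.18·(78.0² − 59.8²) = 1480 Pa.
Lift = ΔP · A = 1480 × 1.82 = 2690 N.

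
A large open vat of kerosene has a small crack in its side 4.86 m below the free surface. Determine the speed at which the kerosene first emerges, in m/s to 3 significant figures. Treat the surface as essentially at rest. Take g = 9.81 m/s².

v ≈ 9.76 m/s

Torricelli's result v = √(2gh) gives v = √(2·9.81·4.86) = 9.76 m/s.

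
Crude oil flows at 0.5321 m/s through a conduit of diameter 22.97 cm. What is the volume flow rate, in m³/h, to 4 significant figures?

Q ≈ 79.38 m³/h

Q = A·v = 0.04144 m² × 0.5321 m/s = 0.02205 m³/s.
Converting: 0.02205 m³/s × 3600 = 79.38 m³/h.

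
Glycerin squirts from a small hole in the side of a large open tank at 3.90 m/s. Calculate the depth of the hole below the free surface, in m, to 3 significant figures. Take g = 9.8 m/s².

0.776 m

Torricelli: v = √(2gh), so h = v²/(2g).
h = 3.90²/(2·9.8) = 15.2/19.60 = 0.776 m.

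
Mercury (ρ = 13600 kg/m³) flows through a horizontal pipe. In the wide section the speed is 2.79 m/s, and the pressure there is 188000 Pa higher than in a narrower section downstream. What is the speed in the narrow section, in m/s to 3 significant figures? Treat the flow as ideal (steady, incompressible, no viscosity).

With h₁ = h₂, rearranging Bernoulli gives v₂ = √(v₁² + 2ΔP/ρ).
v₂ = √(2.79² + 2·188000/13600) = √(7.78 + 27.6) = 5.95 m/s.

v₂ ≈ 5.95 m/s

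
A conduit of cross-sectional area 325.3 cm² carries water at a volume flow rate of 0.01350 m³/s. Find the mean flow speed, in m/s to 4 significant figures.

Q = 0.01350 m³/s = 0.01350 m³/s.
v = Q/A = 0.01350 / 0.03253 = 0.4150 m/s.

0.4150 m/s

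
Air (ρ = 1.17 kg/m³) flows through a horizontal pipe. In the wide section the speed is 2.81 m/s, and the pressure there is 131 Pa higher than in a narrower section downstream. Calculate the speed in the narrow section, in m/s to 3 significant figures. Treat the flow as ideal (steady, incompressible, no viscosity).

Horizontal Bernoulli: P₁ + ½ρv₁² = P₂ + ½ρv₂², so v₂² = v₁² + 2(P₁ − P₂)/ρ.
v₂ = √(2.81² + 2·131/1.17) = √(7.90 + 224) = 15.2 m/s.

v₂ ≈ 15.2 m/s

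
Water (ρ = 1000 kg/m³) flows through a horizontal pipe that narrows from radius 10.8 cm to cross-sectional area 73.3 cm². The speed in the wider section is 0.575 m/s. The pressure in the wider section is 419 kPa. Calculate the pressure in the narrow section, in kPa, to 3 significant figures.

The volume flow rate is constant, so v₂ = (A₁/A₂)v₁ = (366/73.3)·0.575 = 2.87 m/s.
With no height change, Bernoulli's equation is P₁ + ½ρv₁² = P₂ + ½ρv₂².
P₂ = P₁ − ½ρ(v₂² − v₁²) = 419000 − ½·1000·(2.87² − 0.575²) = 419000 − 3970 = 415000 Pa.

415 kPa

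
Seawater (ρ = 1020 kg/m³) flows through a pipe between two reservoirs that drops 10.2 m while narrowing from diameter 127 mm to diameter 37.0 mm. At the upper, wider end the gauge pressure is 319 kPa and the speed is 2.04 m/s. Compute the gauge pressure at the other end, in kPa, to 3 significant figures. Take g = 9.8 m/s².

The volume flow rate is constant, so v₂ = (A₁/A₂)v₁ = (127/10.8)·2.04 = 24.0 m/s.
Applying Bernoulli between the two ends and solving for P₂: P₂ = P₁ + ½ρ(v₁² − v₂²) − ρgΔh.
P₂ = 319000 + ½·1020·(2.04² − 24.0²) − 1020·9.8·(−10.2) = 319000 + (-292000) − (-102000) = 128000 Pa.

128 kPa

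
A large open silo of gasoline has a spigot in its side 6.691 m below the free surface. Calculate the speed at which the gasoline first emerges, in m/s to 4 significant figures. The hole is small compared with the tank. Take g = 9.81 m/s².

With the surface at rest and both surface and jet at atmospheric pressure, Bernoulli gives ρg h = ½ρv², so v = √(2gh) = √(2·9.81·6.691) = 11.46 m/s.

v = 11.46 m/s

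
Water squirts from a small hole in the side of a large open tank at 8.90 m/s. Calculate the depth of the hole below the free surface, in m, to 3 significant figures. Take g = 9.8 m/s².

Torricelli: v = √(2gh), so h = v²/(2g).
h = 8.90²/(2·9.8) = 79.2/19.60 = 4.04 m.

h ≈ 4.04 m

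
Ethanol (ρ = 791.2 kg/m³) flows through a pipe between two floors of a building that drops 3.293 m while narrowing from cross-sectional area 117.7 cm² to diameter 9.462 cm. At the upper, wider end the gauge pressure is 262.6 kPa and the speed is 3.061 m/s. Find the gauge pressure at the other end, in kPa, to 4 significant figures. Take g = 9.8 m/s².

Continuity gives A₁v₁ = A₂v₂, so v₂ = (117.7 cm²)/(70.32 cm²) × 3.061 m/s = 5.124 m/s.
Applying Bernoulli between the two ends and solving for P₂: P₂ = P₁ + ½ρ(v₁² − v₂²) − ρgΔh.
P₂ = 262600 + ½·791.2·(3.061² − 5.124²) − 791.2·9.8·(−3.293) = 262600 + (-6679) − (-25530) = 281500 Pa.

P₂ ≈ 281.5 kPa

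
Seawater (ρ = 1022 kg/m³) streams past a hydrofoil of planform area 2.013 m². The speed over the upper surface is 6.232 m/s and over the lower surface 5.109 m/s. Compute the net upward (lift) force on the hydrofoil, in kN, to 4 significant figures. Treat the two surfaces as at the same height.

With equal heights on the two surfaces, Bernoulli gives P_lower − P_upper = ½ρ(v_upper² − v_lower²).
ΔP = ½·1022·(6.232² − 5.109²) = 6508 Pa.
Lift = ΔP · A = 6508 × 2.013 = 13100 N.

F = 13.10 kN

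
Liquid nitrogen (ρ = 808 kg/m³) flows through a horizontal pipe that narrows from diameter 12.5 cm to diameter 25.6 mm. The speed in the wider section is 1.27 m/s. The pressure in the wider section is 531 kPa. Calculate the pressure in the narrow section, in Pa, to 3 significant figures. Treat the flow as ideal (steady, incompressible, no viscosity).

By continuity, v₂ = v₁·A₁/A₂ = 1.27·(123/5.15) = 30.3 m/s.
Along the horizontal streamline, P + ½ρv² is constant.
P₂ = P₁ − ½ρ(v₂² − v₁²) = 531000 − ½·808·(30.3² − 1.27²) = 531000 − 370000 = 161000 Pa.

P₂ ≈ 161000 Pa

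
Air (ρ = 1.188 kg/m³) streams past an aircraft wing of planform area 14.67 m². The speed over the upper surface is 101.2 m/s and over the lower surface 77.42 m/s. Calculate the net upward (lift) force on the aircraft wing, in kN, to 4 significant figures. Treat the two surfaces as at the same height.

37.01 kN

With equal heights on the two surfaces, Bernoulli gives P_lower − P_upper = ½ρ(v_upper² − v_lower²).
ΔP = ½·1.188·(101.2² − 77.42²) = 2523 Pa.
Lift = ΔP · A = 2523 × 14.67 = 37010 N.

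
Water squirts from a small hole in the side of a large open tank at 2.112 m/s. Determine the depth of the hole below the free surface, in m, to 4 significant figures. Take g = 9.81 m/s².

Torricelli: v = √(2gh), so h = v²/(2g).
h = 2.112²/(2·9.81) = 4.461/19.62 = 0.2273 m.

0.2273 m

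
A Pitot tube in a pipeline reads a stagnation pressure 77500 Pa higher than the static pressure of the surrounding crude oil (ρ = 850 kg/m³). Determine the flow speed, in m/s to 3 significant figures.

v ≈ 13.5 m/s

Bernoulli between the free stream and the stagnation point: ½ρv² = P_stag − P_static.
v = √(2ΔP/ρ) = √(2·77500/850) = 13.5 m/s.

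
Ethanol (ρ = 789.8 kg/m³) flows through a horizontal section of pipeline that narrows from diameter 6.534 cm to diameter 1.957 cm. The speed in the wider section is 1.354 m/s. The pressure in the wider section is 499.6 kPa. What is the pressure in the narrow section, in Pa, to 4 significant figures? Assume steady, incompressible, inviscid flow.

P₂ = 410400 Pa

Continuity gives A₁v₁ = A₂v₂, so v₂ = (33.53 cm²)/(3.008 cm²) × 1.354 m/s = 15.09 m/s.
Bernoulli (h₁ = h₂): P₁ − P₂ = ½ρ(v₂² − v₁²).
P₂ = P₁ − ½ρ(v₂² − v₁²) = 499600 − ½·789.8·(15.09² − 1.354²) = 499600 − 89240 = 410400 Pa.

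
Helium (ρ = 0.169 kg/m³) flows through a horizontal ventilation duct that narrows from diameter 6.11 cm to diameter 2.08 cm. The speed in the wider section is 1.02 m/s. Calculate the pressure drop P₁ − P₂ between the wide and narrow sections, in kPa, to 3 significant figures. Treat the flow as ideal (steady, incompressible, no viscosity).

Continuity gives A₁v₁ = A₂v₂, so v₂ = (29.3 cm²)/(3.40 cm²) × 1.02 m/s = 8.80 m/s.
Bernoulli (h₁ = h₂): P₁ − P₂ = ½ρ(v₂² − v₁²).
P₁ − P₂ = ½·0.169·(8.80² − 1.02²) = ½·0.169·76.4 = 6.46 Pa.

ΔP ≈ 0.00646 kPa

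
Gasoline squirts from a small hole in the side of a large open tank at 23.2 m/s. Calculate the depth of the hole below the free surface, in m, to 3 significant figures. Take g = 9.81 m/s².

h ≈ 27.4 m

Torricelli: v = √(2gh), so h = v²/(2g).
h = 23.2²/(2·9.81) = 538/19.62 = 27.4 m.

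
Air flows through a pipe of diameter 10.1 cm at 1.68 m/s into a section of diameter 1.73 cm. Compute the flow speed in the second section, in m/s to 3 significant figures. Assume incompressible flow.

Continuity gives A₁v₁ = A₂v₂, so v₂ = (80.1 cm²)/(2.35 cm²) × 1.68 m/s = 57.3 m/s.

57.3 m/s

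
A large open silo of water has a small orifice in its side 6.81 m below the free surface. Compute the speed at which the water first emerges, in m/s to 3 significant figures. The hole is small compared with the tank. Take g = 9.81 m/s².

v ≈ 11.6 m/s

With the surface at rest and both surface and jet at atmospheric pressure, Bernoulli gives ρg h = ½ρv², so v = √(2gh) = √(2·9.81·6.81) = 11.6 m/s.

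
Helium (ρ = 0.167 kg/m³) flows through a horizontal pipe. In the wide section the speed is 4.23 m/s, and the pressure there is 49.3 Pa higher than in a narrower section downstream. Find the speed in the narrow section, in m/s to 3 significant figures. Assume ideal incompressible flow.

With h₁ = h₂, rearranging Bernoulli gives v₂ = √(v₁² + 2ΔP/ρ).
v₂ = √(4.23² + 2·49.3/0.167) = √(17.9 + 590) = 24.7 m/s.

v₂ ≈ 24.7 m/s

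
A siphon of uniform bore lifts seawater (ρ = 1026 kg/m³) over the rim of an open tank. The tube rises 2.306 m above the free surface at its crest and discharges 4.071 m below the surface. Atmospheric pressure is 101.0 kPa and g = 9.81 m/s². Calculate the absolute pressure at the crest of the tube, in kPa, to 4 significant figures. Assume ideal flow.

P_top = 36.82 kPa

Bernoulli surface→outlet gives ½v² = g·h_out, so v = √(2·9.81·4.071) = 8.937 m/s.
With constant cross-section the crest speed equals v; applying Bernoulli from the surface up to the crest, P_top = P_atm − ½ρv² − ρg·h_top.
P_top = 101000 − ½·1026·8.937² − 1026·9.81·2.306 = 36820 Pa.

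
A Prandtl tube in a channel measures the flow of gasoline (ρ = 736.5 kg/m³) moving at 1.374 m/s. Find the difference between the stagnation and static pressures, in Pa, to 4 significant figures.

ΔP ≈ 695.2 Pa

At the stagnation point the flow is brought to rest, so Bernoulli gives P_stag − P_static = ½ρv².
ΔP = ½·736.5·1.374² = 695.2 Pa.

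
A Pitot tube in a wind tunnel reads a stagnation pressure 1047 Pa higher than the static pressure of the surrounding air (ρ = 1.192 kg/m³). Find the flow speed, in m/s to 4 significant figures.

At the stagnation point the flow is brought to rest, so Bernoulli gives P_stag − P_static = ½ρv².
v = √(2ΔP/ρ) = √(2·1047/1.192) = 41.91 m/s.

v ≈ 41.91 m/s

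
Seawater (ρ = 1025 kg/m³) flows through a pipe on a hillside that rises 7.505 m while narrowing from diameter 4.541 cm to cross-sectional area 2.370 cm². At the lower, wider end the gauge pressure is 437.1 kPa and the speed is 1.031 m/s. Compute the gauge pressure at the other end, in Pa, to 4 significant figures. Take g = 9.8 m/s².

Continuity gives A₁v₁ = A₂v₂, so v₂ = (16.20 cm²)/(2.370 cm²) × 1.031 m/s = 7.045 m/s.
Energy conservation along the streamline gives P₂ = P₁ − ½ρ(v₂² − v₁²) − ρg(h₂ − h₁).
P₂ = 437100 + ½·1025·(1.031² − 7.045²) − 1025·9.8·(+7.505) = 437100 + (-24890) − (75390) = 336800 Pa.

P₂ = 336800 Pa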